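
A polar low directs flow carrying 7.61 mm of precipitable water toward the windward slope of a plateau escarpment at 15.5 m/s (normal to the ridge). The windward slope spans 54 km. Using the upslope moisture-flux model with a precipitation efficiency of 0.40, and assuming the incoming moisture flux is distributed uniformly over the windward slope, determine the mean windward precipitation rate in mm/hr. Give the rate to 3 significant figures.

R ≈ 3.15 mm/hr

Incoming column moisture flux per unit ridge length: F = V × PW = 15.5 × 7.61 = 117.955 mm·m/s.
Spread over the 54 km slope with efficiency ε = 0.40: R = ε·F/W = 0.40 × 117.955 / 54000 m = 8.737e-04 mm/s.
R = 8.737e-04 × 3600 = 3.15 mm/hr.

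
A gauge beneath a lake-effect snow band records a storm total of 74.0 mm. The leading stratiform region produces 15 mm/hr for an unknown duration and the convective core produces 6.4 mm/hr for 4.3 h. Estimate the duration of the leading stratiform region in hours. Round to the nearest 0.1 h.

Known phases: 6.4 × 4.3 = 27.52 mm.
Remaining depth = 74.0 − 27.52 = 46.48 mm.
Duration = 46.48 / 15 = 3.1 h.

duration ≈ 3.1 h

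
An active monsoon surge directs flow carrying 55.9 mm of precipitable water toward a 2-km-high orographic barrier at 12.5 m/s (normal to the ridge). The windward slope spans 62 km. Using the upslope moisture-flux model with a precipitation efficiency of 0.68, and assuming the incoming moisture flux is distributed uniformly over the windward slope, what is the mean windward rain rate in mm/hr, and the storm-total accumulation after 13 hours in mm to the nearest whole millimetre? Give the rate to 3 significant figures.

Incoming column moisture flux per unit ridge length: F = V × PW = 12.5 × 55.9 = 698.75 mm·m/s.
Spread over the 62 km slope with efficiency ε = 0.68: R = ε·F/W = 0.68 × 698.75 / 62000 m = 7.664e-03 mm/s.
R = 7.664e-03 × 3600 = 27.6 mm/hr.
Over 13 h: total = 27.6 × 13 = 358.8 ≈ 359 mm.

R ≈ 27.6 mm/hr; total ≈ 359 mm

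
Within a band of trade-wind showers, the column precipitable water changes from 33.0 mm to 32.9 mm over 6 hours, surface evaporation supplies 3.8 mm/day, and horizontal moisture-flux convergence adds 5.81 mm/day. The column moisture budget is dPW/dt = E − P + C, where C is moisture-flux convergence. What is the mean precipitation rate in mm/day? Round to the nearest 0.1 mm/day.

dPW/dt = (32.9 − 33.0) mm / (6/24 day) = -0.400 mm/day.
P = E + C − dPW/dt = 3.8 + (5.81) − (-0.400) = 10.0 mm/day.

P ≈ 10.0 mm/day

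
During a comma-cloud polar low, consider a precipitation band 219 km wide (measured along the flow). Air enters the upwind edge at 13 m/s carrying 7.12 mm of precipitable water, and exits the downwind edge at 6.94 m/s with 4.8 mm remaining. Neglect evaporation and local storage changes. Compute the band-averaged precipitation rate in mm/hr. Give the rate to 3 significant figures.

Column moisture flux per unit crosswind length is F = V × PW.
Inflow: F_in = 13 × 7.12 = 92.56 mm·m/s
Outflow: F_out = 6.94 × 4.8 = 33.312 mm·m/s
Steady-state rate R = (F_in − F_out)/L = (92.56 − 33.312) / 219000 m = 2.705e-04 mm/s.
R = 2.705e-04 × 3600 = 0.974 mm/hr.

R ≈ 0.974 mm/hr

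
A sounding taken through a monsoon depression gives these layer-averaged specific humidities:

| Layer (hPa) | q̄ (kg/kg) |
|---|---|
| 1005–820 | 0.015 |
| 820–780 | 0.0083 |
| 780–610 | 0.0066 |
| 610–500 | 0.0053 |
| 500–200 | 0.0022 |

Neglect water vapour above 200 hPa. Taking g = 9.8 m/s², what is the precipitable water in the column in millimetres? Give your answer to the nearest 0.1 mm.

Precipitable water is the column-integrated vapour mass per unit area: PW = (1/g) Σ q̄ Δp, with q in kg/kg and Δp in Pa (1 kg/m² of water = 1 mm).
Layer 1005–820 hPa: Δp = 185 hPa = 18500 Pa, q̄ = 0.015 kg/kg → 0.015 × 18500 / 9.8 = 28.32 mm
Layer 820–780 hPa: Δp = 40 hPa = 4000 Pa, q̄ = 0.0083 kg/kg → 0.0083 × 4000 / 9.8 = 3.39 mm
Layer 780–610 hPa: Δp = 170 hPa = 17000 Pa, q̄ = 0.0066 kg/kg → 0.0066 × 17000 / 9.8 = 11.45 mm
Layer 610–500 hPa: Δp = 110 hPa = 11000 Pa, q̄ = 0.0053 kg/kg → 0.0053 × 11000 / 9.8 = 5.95 mm
Layer 500–200 hPa: Δp = 300 hPa = 30000 Pa, q̄ = 0.0022 kg/kg → 0.0022 × 30000 / 9.8 = 6.73 mm
PW = 28.32 + 3.39 + 11.45 + 5.95 + 6.73 = 55.84 ≈ 55.8 mm.

PW ≈ 55.8 mm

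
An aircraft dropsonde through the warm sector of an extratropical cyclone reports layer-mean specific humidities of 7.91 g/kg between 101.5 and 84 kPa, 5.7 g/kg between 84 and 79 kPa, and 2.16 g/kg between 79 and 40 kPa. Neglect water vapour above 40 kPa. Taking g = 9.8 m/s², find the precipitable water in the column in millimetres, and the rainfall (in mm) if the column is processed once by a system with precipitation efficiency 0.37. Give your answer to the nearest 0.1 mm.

Precipitable water is the column-integrated vapour mass per unit area: PW = (1/g) Σ q̄ Δp, with q in kg/kg and Δp in Pa (1 kg/m² of water = 1 mm).
Layer 101.5–84 kPa: Δp = 175 hPa = 17500 Pa, q̄ = 0.00791 kg/kg → 0.00791 × 17500 / 9.8 = 14.12 mm
Layer 84–79 kPa: Δp = 50 hPa = 5000 Pa, q̄ = 0.0057 kg/kg → 0.0057 × 5000 / 9.8 = 2.91 mm
Layer 79–40 kPa: Δp = 390 hPa = 39000 Pa, q̄ = 0.00216 kg/kg → 0.00216 × 39000 / 9.8 = 8.60 mm
PW = 14.12 + 2.91 + 8.60 = 25.63 ≈ 25.6 mm.
Rainfall = ε × PW = 0.37 × 25.6 = 9.5 mm.

PW ≈ 25.6 mm; rainfall ≈ 9.5 mm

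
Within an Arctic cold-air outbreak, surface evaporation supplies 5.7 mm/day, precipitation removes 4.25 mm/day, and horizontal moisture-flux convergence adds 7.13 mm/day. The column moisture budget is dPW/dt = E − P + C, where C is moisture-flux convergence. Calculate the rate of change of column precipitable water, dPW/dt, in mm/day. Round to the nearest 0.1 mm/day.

dPW/dt = E − P + C = 5.7 − 4.25 + (7.13) = 8.6 mm/day.

dPW/dt ≈ 8.6 mm/day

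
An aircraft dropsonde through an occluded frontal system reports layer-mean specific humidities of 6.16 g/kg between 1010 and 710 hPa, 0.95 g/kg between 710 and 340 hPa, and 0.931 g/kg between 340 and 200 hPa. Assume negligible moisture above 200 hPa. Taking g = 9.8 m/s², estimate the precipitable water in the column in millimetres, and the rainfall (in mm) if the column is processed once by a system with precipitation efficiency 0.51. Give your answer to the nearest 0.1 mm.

PW ≈ 23.8 mm; rainfall ≈ 12.1 mm

Precipitable water is the column-integrated vapour mass per unit area: PW = (1/g) Σ q̄ Δp, with q in kg/kg and Δp in Pa (1 kg/m² of water = 1 mm).
Layer 1010–710 hPa: Δp = 300 hPa = 30000 Pa, q̄ = 0.00616 kg/kg → 0.00616 × 30000 / 9.8 = 18.86 mm
Layer 710–340 hPa: Δp = 370 hPa = 37000 Pa, q̄ = 0.00095 kg/kg → 0.00095 × 37000 / 9.8 = 3.59 mm
Layer 340–200 hPa: Δp = 140 hPa = 14000 Pa, q̄ = 0.000931 kg/kg → 0.000931 × 14000 / 9.8 = 1.33 mm
PW = 18.86 + 3.59 + 1.33 = 23.78 ≈ 23.8 mm.
Rainfall = ε × PW = 0.51 × 23.8 = 12.1 mm.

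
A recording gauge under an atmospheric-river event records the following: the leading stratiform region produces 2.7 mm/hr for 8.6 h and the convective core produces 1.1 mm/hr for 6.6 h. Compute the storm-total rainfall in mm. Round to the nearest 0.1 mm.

total ≈ 30.5 mm

Total = Σ Rᵢ Δtᵢ = 2.7 × 8.6 + 1.1 × 6.6
      = 23.22 + 7.26 = 30.5 mm.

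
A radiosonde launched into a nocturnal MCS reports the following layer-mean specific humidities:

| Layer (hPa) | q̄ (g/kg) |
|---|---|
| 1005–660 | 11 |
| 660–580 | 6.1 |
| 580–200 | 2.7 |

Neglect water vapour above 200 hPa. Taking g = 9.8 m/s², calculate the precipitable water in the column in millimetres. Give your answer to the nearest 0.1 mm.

Precipitable water is the column-integrated vapour mass per unit area: PW = (1/g) Σ q̄ Δp, with q in kg/kg and Δp in Pa (1 kg/m² of water = 1 mm).
Layer 1005–660 hPa: Δp = 345 hPa = 34500 Pa, q̄ = 0.011 kg/kg → 0.011 × 34500 / 9.8 = 38.72 mm
Layer 660–580 hPa: Δp = 80 hPa = 8000 Pa, q̄ = 0.0061 kg/kg → 0.0061 × 8000 / 9.8 = 4.98 mm
Layer 580–200 hPa: Δp = 380 hPa = 38000 Pa, q̄ = 0.0027 kg/kg → 0.0027 × 38000 / 9.8 = 10.47 mm
PW = 38.72 + 4.98 + 10.47 = 54.17 ≈ 54.2 mm.

PW ≈ 54.2 mm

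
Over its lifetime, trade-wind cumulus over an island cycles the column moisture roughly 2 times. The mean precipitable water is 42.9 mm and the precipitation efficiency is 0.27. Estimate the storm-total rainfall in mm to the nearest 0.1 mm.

rainfall ≈ 23.2 mm

Each cycle deposits ε × PW = 0.27 × 42.9 = 11.583 mm.
Over 2 cycles: 2 × 11.583 = 23.2 mm.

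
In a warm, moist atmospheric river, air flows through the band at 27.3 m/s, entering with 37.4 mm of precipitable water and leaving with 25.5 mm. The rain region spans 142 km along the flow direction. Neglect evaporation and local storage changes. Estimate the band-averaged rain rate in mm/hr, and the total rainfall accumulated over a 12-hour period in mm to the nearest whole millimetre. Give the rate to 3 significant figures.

R ≈ 8.24 mm/hr; total ≈ 99 mm

Column moisture flux per unit crosswind length is F = V × PW.
Inflow: F_in = 27.3 × 37.4 = 1021.02 mm·m/s
Outflow: F_out = 27.3 × 25.5 = 696.15 mm·m/s
Steady-state rate R = (F_in − F_out)/L = (1021.02 − 696.15) / 142000 m = 2.288e-03 mm/s.
R = 2.288e-03 × 3600 = 8.24 mm/hr.
Over 12 h: total = 8.24 × 12 = 98.88 ≈ 99 mm.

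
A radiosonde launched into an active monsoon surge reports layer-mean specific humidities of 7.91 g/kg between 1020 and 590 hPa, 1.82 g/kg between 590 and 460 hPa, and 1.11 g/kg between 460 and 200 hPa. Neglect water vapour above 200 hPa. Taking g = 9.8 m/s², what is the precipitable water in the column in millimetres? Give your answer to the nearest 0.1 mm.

PW ≈ 40.1 mm

Precipitable water is the column-integrated vapour mass per unit area: PW = (1/g) Σ q̄ Δp, with q in kg/kg and Δp in Pa (1 kg/m² of water = 1 mm).
Layer 1020–590 hPa: Δp = 430 hPa = 43000 Pa, q̄ = 0.00791 kg/kg → 0.00791 × 43000 / 9.8 = 34.71 mm
Layer 590–460 hPa: Δp = 130 hPa = 13000 Pa, q̄ = 0.00182 kg/kg → 0.00182 × 13000 / 9.8 = 2.41 mm
Layer 460–200 hPa: Δp = 260 hPa = 26000 Pa, q̄ = 0.00111 kg/kg → 0.00111 × 26000 / 9.8 = 2.94 mm
PW = 34.71 + 2.41 + 2.94 = 40.06 ≈ 40.1 mm.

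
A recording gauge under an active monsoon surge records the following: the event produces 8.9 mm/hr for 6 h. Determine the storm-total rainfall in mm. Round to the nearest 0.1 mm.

Total = Σ Rᵢ Δtᵢ = 8.9 × 6
      = 53.4 = 53.4 mm.

total ≈ 53.4 mm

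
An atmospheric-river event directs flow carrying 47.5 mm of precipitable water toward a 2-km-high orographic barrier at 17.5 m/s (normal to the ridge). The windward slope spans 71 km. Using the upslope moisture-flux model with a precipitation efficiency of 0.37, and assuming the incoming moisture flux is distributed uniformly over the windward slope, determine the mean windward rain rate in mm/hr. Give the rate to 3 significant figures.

Incoming column moisture flux per unit ridge length: F = V × PW = 17.5 × 47.5 = 831.25 mm·m/s.
Spread over the 71 km slope with efficiency ε = 0.37: R = ε·F/W = 0.37 × 831.25 / 71000 m = 4.332e-03 mm/s.
R = 4.332e-03 × 3600 = 15.6 mm/hr.

R ≈ 15.6 mm/hr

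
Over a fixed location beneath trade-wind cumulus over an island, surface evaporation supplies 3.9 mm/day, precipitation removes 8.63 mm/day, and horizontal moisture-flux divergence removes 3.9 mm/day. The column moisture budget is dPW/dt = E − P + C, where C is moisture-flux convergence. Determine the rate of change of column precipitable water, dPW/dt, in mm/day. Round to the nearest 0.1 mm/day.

dPW/dt ≈ -8.6 mm/day

dPW/dt = E − P + C = 3.9 − 8.63 + (-3.9) = -8.6 mm/day.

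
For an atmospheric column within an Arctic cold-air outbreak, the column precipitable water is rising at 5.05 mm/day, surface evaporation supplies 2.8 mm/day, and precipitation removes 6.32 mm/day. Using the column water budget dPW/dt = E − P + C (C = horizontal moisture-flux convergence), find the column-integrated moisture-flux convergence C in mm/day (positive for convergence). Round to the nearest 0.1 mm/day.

dPW/dt = +5.05 mm/day.
C = dPW/dt − E + P = (+5.05) − 2.8 + 6.32 = 8.6 mm/day.

C ≈ 8.6 mm/day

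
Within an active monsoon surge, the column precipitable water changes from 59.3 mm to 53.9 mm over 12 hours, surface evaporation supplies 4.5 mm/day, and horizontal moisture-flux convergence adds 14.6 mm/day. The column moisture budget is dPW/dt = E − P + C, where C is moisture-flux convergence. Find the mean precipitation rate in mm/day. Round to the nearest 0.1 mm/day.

dPW/dt = (53.9 − 59.3) mm / (12/24 day) = -10.800 mm/day.
P = E + C − dPW/dt = 4.5 + (14.6) − (-10.800) = 29.9 mm/day.

P ≈ 29.9 mm/day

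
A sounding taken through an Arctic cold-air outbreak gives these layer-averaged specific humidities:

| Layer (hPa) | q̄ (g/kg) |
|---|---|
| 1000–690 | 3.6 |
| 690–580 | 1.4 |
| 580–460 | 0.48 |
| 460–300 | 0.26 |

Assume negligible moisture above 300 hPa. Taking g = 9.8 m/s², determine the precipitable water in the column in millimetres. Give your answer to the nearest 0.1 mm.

PW ≈ 14.0 mm

Precipitable water is the column-integrated vapour mass per unit area: PW = (1/g) Σ q̄ Δp, with q in kg/kg and Δp in Pa (1 kg/m² of water = 1 mm).
Layer 1000–690 hPa: Δp = 310 hPa = 31000 Pa, q̄ = 0.0036 kg/kg → 0.0036 × 31000 / 9.8 = 11.39 mm
Layer 690–580 hPa: Δp = 110 hPa = 11000 Pa, q̄ = 0.0014 kg/kg → 0.0014 × 11000 / 9.8 = 1.57 mm
Layer 580–460 hPa: Δp = 120 hPa = 12000 Pa, q̄ = 0.00048 kg/kg → 0.00048 × 12000 / 9.8 = 0.59 mm
Layer 460–300 hPa: Δp = 160 hPa = 16000 Pa, q̄ = 0.00026 kg/kg → 0.00026 × 16000 / 9.8 = 0.42 mm
PW = 11.39 + 1.57 + 0.59 + 0.42 = 13.97 ≈ 14.0 mm.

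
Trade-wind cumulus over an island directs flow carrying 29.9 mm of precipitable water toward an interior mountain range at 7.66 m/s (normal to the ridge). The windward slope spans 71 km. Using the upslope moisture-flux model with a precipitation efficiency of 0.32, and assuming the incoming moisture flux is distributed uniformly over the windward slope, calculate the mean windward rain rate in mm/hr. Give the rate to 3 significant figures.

R ≈ 3.72 mm/hr

Incoming column moisture flux per unit ridge length: F = V × PW = 7.66 × 29.9 = 229.034 mm·m/s.
Spread over the 71 km slope with efficiency ε = 0.32: R = ε·F/W = 0.32 × 229.034 / 71000 m = 1.032e-03 mm/s.
R = 1.032e-03 × 3600 = 3.72 mm/hr.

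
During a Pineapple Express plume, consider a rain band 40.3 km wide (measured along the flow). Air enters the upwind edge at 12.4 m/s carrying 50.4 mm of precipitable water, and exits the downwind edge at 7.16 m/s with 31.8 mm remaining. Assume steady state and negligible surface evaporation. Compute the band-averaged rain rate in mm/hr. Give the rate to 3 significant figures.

Column moisture flux per unit crosswind length is F = V × PW.
Inflow: F_in = 12.4 × 50.4 = 624.96 mm·m/s
Outflow: F_out = 7.16 × 31.8 = 227.688 mm·m/s
Steady-state rate R = (F_in − F_out)/L = (624.96 − 227.688) / 40300 m = 9.858e-03 mm/s.
R = 9.858e-03 × 3600 = 35.5 mm/hr.

R ≈ 35.5 mm/hr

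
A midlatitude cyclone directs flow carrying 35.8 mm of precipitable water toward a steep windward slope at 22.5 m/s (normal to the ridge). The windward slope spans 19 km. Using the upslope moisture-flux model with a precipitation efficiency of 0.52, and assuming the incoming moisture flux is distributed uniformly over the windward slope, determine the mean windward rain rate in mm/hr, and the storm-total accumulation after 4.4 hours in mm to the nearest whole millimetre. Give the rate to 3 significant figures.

R ≈ 79.4 mm/hr; total ≈ 349 mm

Incoming column moisture flux per unit ridge length: F = V × PW = 22.5 × 35.8 = 805.5 mm·m/s.
Spread over the 19 km slope with efficiency ε = 0.52: R = ε·F/W = 0.52 × 805.5 / 19000 m = 2.205e-02 mm/s.
R = 2.205e-02 × 3600 = 79.4 mm/hr.
Over 4.4 h: total = 79.4 × 4.4 = 349.36 ≈ 349 mm.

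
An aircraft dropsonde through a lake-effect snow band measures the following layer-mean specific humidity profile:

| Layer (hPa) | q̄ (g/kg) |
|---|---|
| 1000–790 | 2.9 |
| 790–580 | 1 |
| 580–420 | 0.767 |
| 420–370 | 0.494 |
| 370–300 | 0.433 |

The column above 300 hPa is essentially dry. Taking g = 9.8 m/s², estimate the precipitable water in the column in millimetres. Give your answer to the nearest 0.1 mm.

PW ≈ 10.2 mm

Precipitable water is the column-integrated vapour mass per unit area: PW = (1/g) Σ q̄ Δp, with q in kg/kg and Δp in Pa (1 kg/m² of water = 1 mm).
Layer 1000–790 hPa: Δp = 210 hPa = 21000 Pa, q̄ = 0.0029 kg/kg → 0.0029 × 21000 / 9.8 = 6.21 mm
Layer 790–580 hPa: Δp = 210 hPa = 21000 Pa, q̄ = 0.001 kg/kg → 0.001 × 21000 / 9.8 = 2.14 mm
Layer 580–420 hPa: Δp = 160 hPa = 16000 Pa, q̄ = 0.000767 kg/kg → 0.000767 × 16000 / 9.8 = 1.25 mm
Layer 420–370 hPa: Δp = 50 hPa = 5000 Pa, q̄ = 0.000494 kg/kg → 0.000494 × 5000 / 9.8 = 0.25 mm
Layer 370–300 hPa: Δp = 70 hPa = 7000 Pa, q̄ = 0.000433 kg/kg → 0.000433 × 7000 / 9.8 = 0.31 mm
PW = 6.21 + 2.14 + 1.25 + 0.25 + 0.31 = 10.16 ≈ 10.2 mm.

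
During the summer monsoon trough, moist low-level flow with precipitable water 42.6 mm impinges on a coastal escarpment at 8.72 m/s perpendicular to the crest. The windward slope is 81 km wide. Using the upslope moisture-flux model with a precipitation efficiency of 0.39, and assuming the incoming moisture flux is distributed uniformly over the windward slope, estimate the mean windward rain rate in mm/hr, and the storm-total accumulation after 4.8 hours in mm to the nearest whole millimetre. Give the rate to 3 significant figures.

Incoming column moisture flux per unit ridge length: F = V × PW = 8.72 × 42.6 = 371.472 mm·m/s.
Spread over the 81 km slope with efficiency ε = 0.39: R = ε·F/W = 0.39 × 371.472 / 81000 m = 1.789e-03 mm/s.
R = 1.789e-03 × 3600 = 6.44 mm/hr.
Over 4.8 h: total = 6.44 × 4.8 = 30.912 ≈ 31 mm.

R ≈ 6.44 mm/hr; total ≈ 31 mm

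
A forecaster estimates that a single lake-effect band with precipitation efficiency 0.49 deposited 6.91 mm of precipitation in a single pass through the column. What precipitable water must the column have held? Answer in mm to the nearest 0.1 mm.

PW = precipitation / ε = 6.91 / 0.49 = 14.1 mm.

PW ≈ 14.1 mm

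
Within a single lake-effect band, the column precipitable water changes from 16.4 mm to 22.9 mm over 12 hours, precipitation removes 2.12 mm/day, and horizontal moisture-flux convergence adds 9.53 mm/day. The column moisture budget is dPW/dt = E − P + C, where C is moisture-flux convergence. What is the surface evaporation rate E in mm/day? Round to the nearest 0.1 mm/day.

E ≈ 5.6 mm/day

dPW/dt = (22.9 − 16.4) mm / (12/24 day) = +13.000 mm/day.
E = dPW/dt + P − C = (+13.000) + 2.12 − (9.53) = 5.6 mm/day.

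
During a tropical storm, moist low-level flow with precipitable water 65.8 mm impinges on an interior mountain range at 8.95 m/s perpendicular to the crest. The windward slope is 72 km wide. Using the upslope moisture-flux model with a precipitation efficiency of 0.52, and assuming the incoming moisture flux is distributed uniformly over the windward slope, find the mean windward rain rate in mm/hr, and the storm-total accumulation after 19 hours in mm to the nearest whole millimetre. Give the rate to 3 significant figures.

Incoming column moisture flux per unit ridge length: F = V × PW = 8.95 × 65.8 = 588.91 mm·m/s.
Spread over the 72 km slope with efficiency ε = 0.52: R = ε·F/W = 0.52 × 588.91 / 72000 m = 4.253e-03 mm/s.
R = 4.253e-03 × 3600 = 15.3 mm/hr.
Over 19 h: total = 15.3 × 19 = 290.7 ≈ 291 mm.

R ≈ 15.3 mm/hr; total ≈ 291 mm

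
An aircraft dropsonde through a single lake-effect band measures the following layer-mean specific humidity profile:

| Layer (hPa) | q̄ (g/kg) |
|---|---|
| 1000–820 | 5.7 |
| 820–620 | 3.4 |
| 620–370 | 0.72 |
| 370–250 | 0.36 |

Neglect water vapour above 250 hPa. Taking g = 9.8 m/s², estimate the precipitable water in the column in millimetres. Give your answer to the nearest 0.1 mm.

PW ≈ 19.7 mm

Precipitable water is the column-integrated vapour mass per unit area: PW = (1/g) Σ q̄ Δp, with q in kg/kg and Δp in Pa (1 kg/m² of water = 1 mm).
Layer 1000–820 hPa: Δp = 180 hPa = 18000 Pa, q̄ = 0.0057 kg/kg → 0.0057 × 18000 / 9.8 = 10.47 mm
Layer 820–620 hPa: Δp = 200 hPa = 20000 Pa, q̄ = 0.0034 kg/kg → 0.0034 × 20000 / 9.8 = 6.94 mm
Layer 620–370 hPa: Δp = 250 hPa = 25000 Pa, q̄ = 0.00072 kg/kg → 0.00072 × 25000 / 9.8 = 1.84 mm
Layer 370–250 hPa: Δp = 120 hPa = 12000 Pa, q̄ = 0.00036 kg/kg → 0.00036 × 12000 / 9.8 = 0.44 mm
PW = 10.47 + 6.94 + 1.84 + 0.44 = 19.69 ≈ 19.7 mm.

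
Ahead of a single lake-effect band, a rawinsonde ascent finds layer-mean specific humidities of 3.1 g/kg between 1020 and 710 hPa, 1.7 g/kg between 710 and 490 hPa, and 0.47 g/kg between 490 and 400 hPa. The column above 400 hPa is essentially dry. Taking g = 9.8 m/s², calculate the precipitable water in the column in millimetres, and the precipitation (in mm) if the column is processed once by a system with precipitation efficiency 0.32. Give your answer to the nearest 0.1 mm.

PW ≈ 14.1 mm; precipitation ≈ 4.5 mm

Precipitable water is the column-integrated vapour mass per unit area: PW = (1/g) Σ q̄ Δp, with q in kg/kg and Δp in Pa (1 kg/m² of water = 1 mm).
Layer 1020–710 hPa: Δp = 310 hPa = 31000 Pa, q̄ = 0.0031 kg/kg → 0.0031 × 31000 / 9.8 = 9.81 mm
Layer 710–490 hPa: Δp = 220 hPa = 22000 Pa, q̄ = 0.0017 kg/kg → 0.0017 × 22000 / 9.8 = 3.82 mm
Layer 490–400 hPa: Δp = 90 hPa = 9000 Pa, q̄ = 0.00047 kg/kg → 0.00047 × 9000 / 9.8 = 0.43 mm
PW = 9.81 + 3.82 + 0.43 = 14.06 ≈ 14.1 mm.
Precipitation = ε × PW = 0.32 × 14.1 = 4.5 mm.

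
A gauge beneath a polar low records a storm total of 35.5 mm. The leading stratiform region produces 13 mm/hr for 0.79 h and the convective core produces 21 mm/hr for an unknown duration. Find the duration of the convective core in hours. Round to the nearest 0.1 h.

duration ≈ 1.2 h

Known phases: 13 × 0.79 = 10.27 mm.
Remaining depth = 35.5 − 10.27 = 25.23 mm.
Duration = 25.23 / 21 = 1.2 h.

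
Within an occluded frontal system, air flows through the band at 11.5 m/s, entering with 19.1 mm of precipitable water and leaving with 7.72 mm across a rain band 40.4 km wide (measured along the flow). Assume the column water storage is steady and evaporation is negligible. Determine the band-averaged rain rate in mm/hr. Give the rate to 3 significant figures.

Column moisture flux per unit crosswind length is F = V × PW.
Inflow: F_in = 11.5 × 19.1 = 219.65 mm·m/s
Outflow: F_out = 11.5 × 7.72 = 88.78 mm·m/s
Steady-state rate R = (F_in − F_out)/L = (219.65 − 88.78) / 40400 m = 3.239e-03 mm/s.
R = 3.239e-03 × 3600 = 11.7 mm/hr.

R ≈ 11.7 mm/hr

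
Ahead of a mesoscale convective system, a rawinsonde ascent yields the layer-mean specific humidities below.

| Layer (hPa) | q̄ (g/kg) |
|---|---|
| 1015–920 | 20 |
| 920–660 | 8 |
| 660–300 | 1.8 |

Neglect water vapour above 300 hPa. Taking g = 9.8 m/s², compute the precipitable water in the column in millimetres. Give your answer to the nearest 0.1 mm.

PW ≈ 47.2 mm

Precipitable water is the column-integrated vapour mass per unit area: PW = (1/g) Σ q̄ Δp, with q in kg/kg and Δp in Pa (1 kg/m² of water = 1 mm).
Layer 1015–920 hPa: Δp = 95 hPa = 9500 Pa, q̄ = 0.02 kg/kg → 0.02 × 9500 / 9.8 = 19.39 mm
Layer 920–660 hPa: Δp = 260 hPa = 26000 Pa, q̄ = 0.008 kg/kg → 0.008 × 26000 / 9.8 = 21.22 mm
Layer 660–300 hPa: Δp = 360 hPa = 36000 Pa, q̄ = 0.0018 kg/kg → 0.0018 × 36000 / 9.8 = 6.61 mm
PW = 19.39 + 21.22 + 6.61 = 47.22 ≈ 47.2 mm.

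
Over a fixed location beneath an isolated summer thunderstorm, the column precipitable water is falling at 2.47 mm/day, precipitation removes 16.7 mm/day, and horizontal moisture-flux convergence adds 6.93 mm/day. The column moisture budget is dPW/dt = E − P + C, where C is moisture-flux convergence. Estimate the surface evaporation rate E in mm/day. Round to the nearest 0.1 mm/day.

dPW/dt = -2.47 mm/day.
E = dPW/dt + P − C = (-2.47) + 16.7 − (6.93) = 7.3 mm/day.

E ≈ 7.3 mm/day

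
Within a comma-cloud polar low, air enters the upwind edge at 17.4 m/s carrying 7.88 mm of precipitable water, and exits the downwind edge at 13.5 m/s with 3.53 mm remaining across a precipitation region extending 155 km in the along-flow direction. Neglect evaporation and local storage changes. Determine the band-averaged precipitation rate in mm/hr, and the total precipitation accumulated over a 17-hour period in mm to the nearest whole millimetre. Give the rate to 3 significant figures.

Column moisture flux per unit crosswind length is F = V × PW.
Inflow: F_in = 17.4 × 7.88 = 137.112 mm·m/s
Outflow: F_out = 13.5 × 3.53 = 47.655 mm·m/s
Steady-state rate R = (F_in − F_out)/L = (137.112 − 47.655) / 155000 m = 5.771e-04 mm/s.
R = 5.771e-04 × 3600 = 2.08 mm/hr.
Over 17 h: total = 2.08 × 17 = 35.36 ≈ 35 mm.

R ≈ 2.08 mm/hr; total ≈ 35 mm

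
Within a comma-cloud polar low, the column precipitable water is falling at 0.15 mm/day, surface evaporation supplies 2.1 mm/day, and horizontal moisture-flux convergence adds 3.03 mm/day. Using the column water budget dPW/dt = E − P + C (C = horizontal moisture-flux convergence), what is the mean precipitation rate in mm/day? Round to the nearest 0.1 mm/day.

dPW/dt = -0.15 mm/day.
P = E + C − dPW/dt = 2.1 + (3.03) − (-0.15) = 5.3 mm/day.

P ≈ 5.3 mm/day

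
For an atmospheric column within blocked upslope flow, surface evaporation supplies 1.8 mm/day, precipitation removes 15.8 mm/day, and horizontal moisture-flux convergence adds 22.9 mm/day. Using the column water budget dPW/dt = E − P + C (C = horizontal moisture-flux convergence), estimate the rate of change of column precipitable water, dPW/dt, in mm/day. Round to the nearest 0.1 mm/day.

dPW/dt ≈ 8.9 mm/day

dPW/dt = E − P + C = 1.8 − 15.8 + (22.9) = 8.9 mm/day.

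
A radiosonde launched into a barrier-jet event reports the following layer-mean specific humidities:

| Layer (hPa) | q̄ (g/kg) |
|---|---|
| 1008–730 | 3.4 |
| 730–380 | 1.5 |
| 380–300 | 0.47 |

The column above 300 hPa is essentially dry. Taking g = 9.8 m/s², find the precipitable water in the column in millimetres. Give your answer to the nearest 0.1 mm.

PW ≈ 15.4 mm

Precipitable water is the column-integrated vapour mass per unit area: PW = (1/g) Σ q̄ Δp, with q in kg/kg and Δp in Pa (1 kg/m² of water = 1 mm).
Layer 1008–730 hPa: Δp = 278 hPa = 27800 Pa, q̄ = 0.0034 kg/kg → 0.0034 × 27800 / 9.8 = 9.64 mm
Layer 730–380 hPa: Δp = 350 hPa = 35000 Pa, q̄ = 0.0015 kg/kg → 0.0015 × 35000 / 9.8 = 5.36 mm
Layer 380–300 hPa: Δp = 80 hPa = 8000 Pa, q̄ = 0.00047 kg/kg → 0.00047 × 8000 / 9.8 = 0.38 mm
PW = 9.64 + 5.36 + 0.38 = 15.38 ≈ 15.4 mm.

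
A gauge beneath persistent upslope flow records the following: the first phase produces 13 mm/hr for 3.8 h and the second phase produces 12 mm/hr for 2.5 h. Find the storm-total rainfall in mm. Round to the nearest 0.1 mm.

Total = Σ Rᵢ Δtᵢ = 13 × 3.8 + 12 × 2.5
      = 49.4 + 30 = 79.4 mm.

total ≈ 79.4 mm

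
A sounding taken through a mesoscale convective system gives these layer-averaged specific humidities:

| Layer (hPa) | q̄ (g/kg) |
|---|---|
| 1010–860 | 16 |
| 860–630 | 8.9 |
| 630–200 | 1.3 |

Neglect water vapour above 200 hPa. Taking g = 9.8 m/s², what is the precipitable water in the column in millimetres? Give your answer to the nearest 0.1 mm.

Precipitable water is the column-integrated vapour mass per unit area: PW = (1/g) Σ q̄ Δp, with q in kg/kg and Δp in Pa (1 kg/m² of water = 1 mm).
Layer 1010–860 hPa: Δp = 150 hPa = 15000 Pa, q̄ = 0.016 kg/kg → 0.016 × 15000 / 9.8 = 24.49 mm
Layer 860–630 hPa: Δp = 230 hPa = 23000 Pa, q̄ = 0.0089 kg/kg → 0.0089 × 23000 / 9.8 = 20.89 mm
Layer 630–200 hPa: Δp = 430 hPa = 43000 Pa, q̄ = 0.0013 kg/kg → 0.0013 × 43000 / 9.8 = 5.70 mm
PW = 24.49 + 20.89 + 5.70 = 51.08 ≈ 51.1 mm.

PW ≈ 51.1 mm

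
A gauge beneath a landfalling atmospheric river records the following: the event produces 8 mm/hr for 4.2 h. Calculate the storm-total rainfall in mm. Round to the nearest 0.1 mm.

total ≈ 33.6 mm

Total = Σ Rᵢ Δtᵢ = 8 × 4.2
      = 33.6 = 33.6 mm.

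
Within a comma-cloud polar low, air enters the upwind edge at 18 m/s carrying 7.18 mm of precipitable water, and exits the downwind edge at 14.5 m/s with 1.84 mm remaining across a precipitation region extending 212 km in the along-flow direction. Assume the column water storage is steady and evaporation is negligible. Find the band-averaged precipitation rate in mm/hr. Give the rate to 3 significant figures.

R ≈ 1.74 mm/hr

Column moisture flux per unit crosswind length is F = V × PW.
Inflow: F_in = 18 × 7.18 = 129.24 mm·m/s
Outflow: F_out = 14.5 × 1.84 = 26.68 mm·m/s
Steady-state rate R = (F_in − F_out)/L = (129.24 − 26.68) / 212000 m = 4.838e-04 mm/s.
R = 4.838e-04 × 3600 = 1.74 mm/hr.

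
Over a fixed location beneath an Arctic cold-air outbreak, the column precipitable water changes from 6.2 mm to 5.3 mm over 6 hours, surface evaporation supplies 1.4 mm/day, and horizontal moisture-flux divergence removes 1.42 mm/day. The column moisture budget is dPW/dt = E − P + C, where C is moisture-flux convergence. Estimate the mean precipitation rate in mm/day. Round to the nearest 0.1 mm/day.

dPW/dt = (5.3 − 6.2) mm / (6/24 day) = -3.600 mm/day.
P = E + C − dPW/dt = 1.4 + (-1.42) − (-3.600) = 3.6 mm/day.

P ≈ 3.6 mm/day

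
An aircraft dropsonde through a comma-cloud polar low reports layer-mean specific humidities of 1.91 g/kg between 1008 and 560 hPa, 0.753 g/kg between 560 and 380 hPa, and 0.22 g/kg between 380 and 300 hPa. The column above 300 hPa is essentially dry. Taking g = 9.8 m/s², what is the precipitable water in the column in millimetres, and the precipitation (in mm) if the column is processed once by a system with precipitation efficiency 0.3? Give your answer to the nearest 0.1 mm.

PW ≈ 10.3 mm; precipitation ≈ 3.1 mm

Precipitable water is the column-integrated vapour mass per unit area: PW = (1/g) Σ q̄ Δp, with q in kg/kg and Δp in Pa (1 kg/m² of water = 1 mm).
Layer 1008–560 hPa: Δp = 448 hPa = 44800 Pa, q̄ = 0.00191 kg/kg → 0.00191 × 44800 / 9.8 = 8.73 mm
Layer 560–380 hPa: Δp = 180 hPa = 18000 Pa, q̄ = 0.000753 kg/kg → 0.000753 × 18000 / 9.8 = 1.38 mm
Layer 380–300 hPa: Δp = 80 hPa = 8000 Pa, q̄ = 0.00022 kg/kg → 0.00022 × 8000 / 9.8 = 0.18 mm
PW = 8.73 + 1.38 + 0.18 = 10.29 ≈ 10.3 mm.
Precipitation = ε × PW = 0.3 × 10.3 = 3.1 mm.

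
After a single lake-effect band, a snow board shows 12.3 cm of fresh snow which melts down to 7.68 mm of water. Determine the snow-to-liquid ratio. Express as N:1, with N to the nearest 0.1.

ratio ≈ 16.0

Ratio = snow depth / SWE = 123 mm / 7.68 mm = 16.0, i.e. 16.0:1.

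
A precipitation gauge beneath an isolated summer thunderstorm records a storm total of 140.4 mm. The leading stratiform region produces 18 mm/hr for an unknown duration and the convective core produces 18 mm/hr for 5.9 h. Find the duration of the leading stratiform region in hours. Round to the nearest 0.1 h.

duration ≈ 1.9 h

Known phases: 18 × 5.9 = 106.2 mm.
Remaining depth = 140.4 − 106.2 = 34.2 mm.
Duration = 34.2 / 18 = 1.9 h.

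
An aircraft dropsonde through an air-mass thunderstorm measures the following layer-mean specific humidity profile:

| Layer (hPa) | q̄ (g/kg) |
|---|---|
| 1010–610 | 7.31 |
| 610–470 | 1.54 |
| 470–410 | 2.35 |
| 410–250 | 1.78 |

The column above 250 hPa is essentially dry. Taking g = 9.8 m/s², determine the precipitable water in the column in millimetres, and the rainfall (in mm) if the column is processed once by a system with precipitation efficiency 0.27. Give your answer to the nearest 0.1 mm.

PW ≈ 36.4 mm; rainfall ≈ 9.8 mm

Precipitable water is the column-integrated vapour mass per unit area: PW = (1/g) Σ q̄ Δp, with q in kg/kg and Δp in Pa (1 kg/m² of water = 1 mm).
Layer 1010–610 hPa: Δp = 400 hPa = 40000 Pa, q̄ = 0.00731 kg/kg → 0.00731 × 40000 / 9.8 = 29.84 mm
Layer 610–470 hPa: Δp = 140 hPa = 14000 Pa, q̄ = 0.00154 kg/kg → 0.00154 × 14000 / 9.8 = 2.20 mm
Layer 470–410 hPa: Δp = 60 hPa = 6000 Pa, q̄ = 0.00235 kg/kg → 0.00235 × 6000 / 9.8 = 1.44 mm
Layer 410–250 hPa: Δp = 160 hPa = 16000 Pa, q̄ = 0.00178 kg/kg → 0.00178 × 16000 / 9.8 = 2.91 mm
PW = 29.84 + 2.20 + 1.44 + 2.91 = 36.39 ≈ 36.4 mm.
Rainfall = ε × PW = 0.27 × 36.4 = 9.8 mm.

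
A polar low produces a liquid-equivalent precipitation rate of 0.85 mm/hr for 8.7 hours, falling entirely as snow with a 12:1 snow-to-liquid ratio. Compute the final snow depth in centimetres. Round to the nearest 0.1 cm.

snow depth ≈ 8.9 cm

Liquid-equivalent depth = 0.85 × 8.7 = 7.395 mm.
Snow depth = 7.395 mm × 12 = 88.74 mm = 8.9 cm.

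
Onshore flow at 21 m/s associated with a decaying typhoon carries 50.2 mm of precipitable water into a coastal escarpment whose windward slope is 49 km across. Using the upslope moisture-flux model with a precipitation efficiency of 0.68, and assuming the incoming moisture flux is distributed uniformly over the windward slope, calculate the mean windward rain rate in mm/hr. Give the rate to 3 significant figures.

Incoming column moisture flux per unit ridge length: F = V × PW = 21 × 50.2 = 1054.2 mm·m/s.
Spread over the 49 km slope with efficiency ε = 0.68: R = ε·F/W = 0.68 × 1054.2 / 49000 m = 1.463e-02 mm/s.
R = 1.463e-02 × 3600 = 52.7 mm/hr.

R ≈ 52.7 mm/hr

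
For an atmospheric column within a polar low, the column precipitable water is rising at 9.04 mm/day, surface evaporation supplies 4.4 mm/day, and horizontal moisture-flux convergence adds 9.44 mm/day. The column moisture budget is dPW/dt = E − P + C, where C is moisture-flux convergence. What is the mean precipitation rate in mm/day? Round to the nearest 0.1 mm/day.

P ≈ 4.8 mm/day

dPW/dt = +9.04 mm/day.
P = E + C − dPW/dt = 4.4 + (9.44) − (+9.04) = 4.8 mm/day.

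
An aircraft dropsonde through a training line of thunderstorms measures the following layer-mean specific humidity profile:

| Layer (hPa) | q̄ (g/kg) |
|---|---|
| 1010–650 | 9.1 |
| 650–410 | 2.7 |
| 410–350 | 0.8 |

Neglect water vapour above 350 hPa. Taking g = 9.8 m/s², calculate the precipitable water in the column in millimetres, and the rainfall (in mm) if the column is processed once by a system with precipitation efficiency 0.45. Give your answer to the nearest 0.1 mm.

Precipitable water is the column-integrated vapour mass per unit area: PW = (1/g) Σ q̄ Δp, with q in kg/kg and Δp in Pa (1 kg/m² of water = 1 mm).
Layer 1010–650 hPa: Δp = 360 hPa = 36000 Pa, q̄ = 0.0091 kg/kg → 0.0091 × 36000 / 9.8 = 33.43 mm
Layer 650–410 hPa: Δp = 240 hPa = 24000 Pa, q̄ = 0.0027 kg/kg → 0.0027 × 24000 / 9.8 = 6.61 mm
Layer 410–350 hPa: Δp = 60 hPa = 6000 Pa, q̄ = 0.0008 kg/kg → 0.0008 × 6000 / 9.8 = 0.49 mm
PW = 33.43 + 6.61 + 0.49 = 40.53 ≈ 40.5 mm.
Rainfall = ε × PW = 0.45 × 40.5 = 18.2 mm.

PW ≈ 40.5 mm; rainfall ≈ 18.2 mm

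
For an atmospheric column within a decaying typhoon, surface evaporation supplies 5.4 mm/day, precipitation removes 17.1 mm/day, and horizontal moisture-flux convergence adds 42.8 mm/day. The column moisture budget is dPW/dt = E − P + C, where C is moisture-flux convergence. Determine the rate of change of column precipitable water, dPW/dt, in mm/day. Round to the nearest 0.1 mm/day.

dPW/dt ≈ 31.1 mm/day

dPW/dt = E − P + C = 5.4 − 17.1 + (42.8) = 31.1 mm/day.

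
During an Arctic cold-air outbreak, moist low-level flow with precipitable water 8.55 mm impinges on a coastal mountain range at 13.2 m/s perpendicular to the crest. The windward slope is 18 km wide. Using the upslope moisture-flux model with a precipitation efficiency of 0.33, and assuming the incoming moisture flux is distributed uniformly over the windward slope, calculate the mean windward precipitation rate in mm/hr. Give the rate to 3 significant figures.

R ≈ 7.45 mm/hr

Incoming column moisture flux per unit ridge length: F = V × PW = 13.2 × 8.55 = 112.86 mm·m/s.
Spread over the 18 km slope with efficiency ε = 0.33: R = ε·F/W = 0.33 × 112.86 / 18000 m = 2.069e-03 mm/s.
R = 2.069e-03 × 3600 = 7.45 mm/hr.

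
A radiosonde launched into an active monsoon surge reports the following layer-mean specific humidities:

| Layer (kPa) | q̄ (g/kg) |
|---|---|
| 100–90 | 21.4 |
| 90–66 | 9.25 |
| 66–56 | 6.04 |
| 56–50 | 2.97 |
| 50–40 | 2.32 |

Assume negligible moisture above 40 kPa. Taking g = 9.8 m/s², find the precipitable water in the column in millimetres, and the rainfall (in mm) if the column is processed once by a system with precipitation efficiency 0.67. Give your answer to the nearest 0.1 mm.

PW ≈ 54.8 mm; rainfall ≈ 36.7 mm

Precipitable water is the column-integrated vapour mass per unit area: PW = (1/g) Σ q̄ Δp, with q in kg/kg and Δp in Pa (1 kg/m² of water = 1 mm).
Layer 100–90 kPa: Δp = 100 hPa = 10000 Pa, q̄ = 0.0214 kg/kg → 0.0214 × 10000 / 9.8 = 21.84 mm
Layer 90–66 kPa: Δp = 240 hPa = 24000 Pa, q̄ = 0.00925 kg/kg → 0.00925 × 24000 / 9.8 = 22.65 mm
Layer 66–56 kPa: Δp = 100 hPa = 10000 Pa, q̄ = 0.00604 kg/kg → 0.00604 × 10000 / 9.8 = 6.16 mm
Layer 56–50 kPa: Δp = 60 hPa = 6000 Pa, q̄ = 0.00297 kg/kg → 0.00297 × 6000 / 9.8 = 1.82 mm
Layer 50–40 kPa: Δp = 100 hPa = 10000 Pa, q̄ = 0.00232 kg/kg → 0.00232 × 10000 / 9.8 = 2.37 mm
PW = 21.84 + 22.65 + 6.16 + 1.82 + 2.37 = 54.84 ≈ 54.8 mm.
Rainfall = ε × PW = 0.67 × 54.8 = 36.7 mm.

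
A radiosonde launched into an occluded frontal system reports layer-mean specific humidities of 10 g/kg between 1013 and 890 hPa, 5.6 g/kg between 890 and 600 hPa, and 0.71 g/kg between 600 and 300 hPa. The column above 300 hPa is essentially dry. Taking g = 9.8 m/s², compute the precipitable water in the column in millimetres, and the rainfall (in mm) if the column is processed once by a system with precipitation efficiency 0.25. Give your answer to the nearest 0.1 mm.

Precipitable water is the column-integrated vapour mass per unit area: PW = (1/g) Σ q̄ Δp, with q in kg/kg and Δp in Pa (1 kg/m² of water = 1 mm).
Layer 1013–890 hPa: Δp = 123 hPa = 12300 Pa, q̄ = 0.01 kg/kg → 0.01 × 12300 / 9.8 = 12.55 mm
Layer 890–600 hPa: Δp = 290 hPa = 29000 Pa, q̄ = 0.0056 kg/kg → 0.0056 × 29000 / 9.8 = 16.57 mm
Layer 600–300 hPa: Δp = 300 hPa = 30000 Pa, q̄ = 0.00071 kg/kg → 0.00071 × 30000 / 9.8 = 2.17 mm
PW = 12.55 + 16.57 + 2.17 = 31.29 ≈ 31.3 mm.
Rainfall = ε × PW = 0.25 × 31.3 = 7.8 mm.

PW ≈ 31.3 mm; rainfall ≈ 7.8 mm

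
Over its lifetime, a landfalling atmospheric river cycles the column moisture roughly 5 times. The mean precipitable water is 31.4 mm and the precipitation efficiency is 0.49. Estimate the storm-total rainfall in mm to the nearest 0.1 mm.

rainfall ≈ 76.9 mm

Each cycle deposits ε × PW = 0.49 × 31.4 = 15.386 mm.
Over 5 cycles: 5 × 15.386 = 76.9 mm.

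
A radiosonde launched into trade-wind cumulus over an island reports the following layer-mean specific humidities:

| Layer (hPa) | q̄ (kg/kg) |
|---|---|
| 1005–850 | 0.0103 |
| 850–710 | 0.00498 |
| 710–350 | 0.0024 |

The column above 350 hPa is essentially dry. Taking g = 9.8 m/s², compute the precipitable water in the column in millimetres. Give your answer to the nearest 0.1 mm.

Precipitable water is the column-integrated vapour mass per unit area: PW = (1/g) Σ q̄ Δp, with q in kg/kg and Δp in Pa (1 kg/m² of water = 1 mm).
Layer 1005–850 hPa: Δp = 155 hPa = 15500 Pa, q̄ = 0.0103 kg/kg → 0.0103 × 15500 / 9.8 = 16.29 mm
Layer 850–710 hPa: Δp = 140 hPa = 14000 Pa, q̄ = 0.00498 kg/kg → 0.00498 × 14000 / 9.8 = 7.11 mm
Layer 710–350 hPa: Δp = 360 hPa = 36000 Pa, q̄ = 0.0024 kg/kg → 0.0024 × 36000 / 9.8 = 8.82 mm
PW = 16.29 + 7.11 + 8.82 = 32.22 ≈ 32.2 mm.

PW ≈ 32.2 mm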